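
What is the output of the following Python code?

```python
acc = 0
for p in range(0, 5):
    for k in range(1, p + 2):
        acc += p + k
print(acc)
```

p=0,k=1: acc = 0+1 = 1
p=1,k=1: acc = 1+2 = 3
p=1,k=2: acc = 3+3 = 6
p=2,k=1: acc = 6+3 = 9
p=2,k=2: acc = 9+4 = 13
p=2,k=3: acc = 13+5 = 18
p=3,k=1: acc = 18+4 = 22
p=3,k=2: acc = 22+5 = 27
p=3,k=3: acc = 27+6 = 33
p=3,k=4: acc = 33+7 = 40
p=4,k=1: acc = 40+5 = 45
p=4,k=2: acc = 45+6 = 51
p=4,k=3: acc = 51+7 = 58
p=4,k=4: acc = 58+8 = 66
p=4,k=5: acc = 66+9 = 75

75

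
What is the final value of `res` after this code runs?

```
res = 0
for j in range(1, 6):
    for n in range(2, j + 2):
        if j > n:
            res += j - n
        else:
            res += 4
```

j=1,n=2: not 1>2, res = 0+4 = 4
j=2,n=2: not 2>2, res = 4+4 = 8
j=2,n=3: not 2>3, res = 8+4 = 12
j=3,n=2: 3>2, res = 12+1 = 13
j=3,n=3: not 3>3, res = 13+4 = 17
j=3,n=4: not 3>4, res = 17+4 = 21
j=4,n=2: 4>2, res = 21+2 = 23
j=4,n=3: 4>3, res = 23+1 = 24
j=4,n=4: not 4>4, res = 24+4 = 28
j=4,n=5: not 4>5, res = 28+4 = 32
j=5,n=2: 5>2, res = 32+3 = 35
j=5,n=3: 5>3, res = 35+2 = 37
j=5,n=4: 5>4, res = 37+1 = 38
j=5,n=5: not 5>5, res = 38+4 = 42
j=5,n=6: not 5>6, res = 42+4 = 46

46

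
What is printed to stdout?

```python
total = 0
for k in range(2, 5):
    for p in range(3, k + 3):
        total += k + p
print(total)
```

66

k=2,p=3: total = 0+5 = 5
k=2,p=4: total = 5+6 = 11
k=3,p=3: total = 11+6 = 17
k=3,p=4: total = 17+7 = 24
k=3,p=5: total = 24+8 = 32
k=4,p=3: total = 32+7 = 39
k=4,p=4: total = 39+8 = 47
k=4,p=5: total = 47+9 = 56
k=4,p=6: total = 56+10 = 66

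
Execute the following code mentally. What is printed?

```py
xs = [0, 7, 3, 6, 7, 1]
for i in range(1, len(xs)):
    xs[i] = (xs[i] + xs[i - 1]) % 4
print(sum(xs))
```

8

i=1: xs[1] = (7+0)%4 = 3 → [0, 3, 3, 6, 7, 1]
i=2: xs[2] = (3+3)%4 = 2 → [0, 3, 2, 6, 7, 1]
i=3: xs[3] = (6+2)%4 = 0 → [0, 3, 2, 0, 7, 1]
i=4: xs[4] = (7+0)%4 = 3 → [0, 3, 2, 0, 3, 1]
i=5: xs[5] = (1+3)%4 = 0 → [0, 3, 2, 0, 3, 0]
sum = 8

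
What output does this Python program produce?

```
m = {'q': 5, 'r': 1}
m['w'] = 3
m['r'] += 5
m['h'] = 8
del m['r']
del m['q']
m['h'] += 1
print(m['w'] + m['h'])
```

m['w'] = 3 → {'q': 5, 'r': 1, 'w': 3}
m['r'] = 1+5 = 6 → {'q': 5, 'r': 6, 'w': 3}
m['h'] = 8 → {'q': 5, 'r': 6, 'w': 3, 'h': 8}
del 'r' → {'q': 5, 'w': 3, 'h': 8}
del 'q' → {'w': 3, 'h': 8}
m['h'] = 8+1 = 9 → {'w': 3, 'h': 9}
m['w']+m['h'] = 3+9 = 12

12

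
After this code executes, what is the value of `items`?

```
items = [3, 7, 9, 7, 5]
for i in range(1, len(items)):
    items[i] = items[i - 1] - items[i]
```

[3, -4, -13, -20, -25]

i=1: items[1] = 3-7 = -4 → [3, -4, 9, 7, 5]
i=2: items[2] = (-4)-9 = -13 → [3, -4, -13, 7, 5]
i=3: items[3] = (-13)-7 = -20 → [3, -4, -13, -20, 5]
i=4: items[4] = (-20)-5 = -25 → [3, -4, -13, -20, -25]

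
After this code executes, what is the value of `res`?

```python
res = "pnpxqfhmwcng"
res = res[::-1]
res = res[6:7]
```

'f'

reverse → 'gncwmhfqxpnp'
slice [6:7] → 'f'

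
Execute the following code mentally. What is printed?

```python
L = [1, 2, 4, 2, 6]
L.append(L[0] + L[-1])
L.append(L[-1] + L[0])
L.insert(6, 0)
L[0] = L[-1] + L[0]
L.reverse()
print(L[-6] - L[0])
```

append L[0]+L[-1] = 1+6 = 7 → [1, 2, 4, 2, 6, 7]
append L[-1]+L[0] = 7+1 = 8 → [1, 2, 4, 2, 6, 7, 8]
insert 0 at 6 → [1, 2, 4, 2, 6, 7, 0, 8]
L[0] = L[-1]+L[0] = 8+1 = 9 → [9, 2, 4, 2, 6, 7, 0, 8]
reverse → [8, 0, 7, 6, 2, 4, 2, 9]
L[-6]-L[0] = 7-8 = -1

-1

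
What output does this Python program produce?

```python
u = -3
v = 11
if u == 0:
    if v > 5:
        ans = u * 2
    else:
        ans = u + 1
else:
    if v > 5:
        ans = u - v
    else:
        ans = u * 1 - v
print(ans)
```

u=-3, v=11
u == 0 is False; v > 5 is True
→ ans = u - v = -14

-14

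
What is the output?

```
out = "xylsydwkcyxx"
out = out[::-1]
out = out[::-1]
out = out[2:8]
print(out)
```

reverse → 'xxyckwdyslyx'
reverse → 'xylsydwkcyxx'
slice [2:8] → 'lsydwk'

lsydwk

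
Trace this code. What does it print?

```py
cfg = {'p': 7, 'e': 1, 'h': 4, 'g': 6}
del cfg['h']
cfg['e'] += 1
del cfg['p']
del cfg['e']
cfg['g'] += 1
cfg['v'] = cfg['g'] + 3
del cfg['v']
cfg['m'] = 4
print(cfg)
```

{'g': 7, 'm': 4}

del 'h' → {'p': 7, 'e': 1, 'g': 6}
cfg['e'] = 1+1 = 2 → {'p': 7, 'e': 2, 'g': 6}
del 'p' → {'e': 2, 'g': 6}
del 'e' → {'g': 6}
cfg['g'] = 6+1 = 7 → {'g': 7}
cfg['v'] = cfg['g']+3 = 10 → {'g': 7, 'v': 10}
del 'v' → {'g': 7}
cfg['m'] = 4 → {'g': 7, 'm': 4}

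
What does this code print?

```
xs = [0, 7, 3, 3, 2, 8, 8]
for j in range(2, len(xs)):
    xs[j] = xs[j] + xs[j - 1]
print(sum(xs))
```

j=2: xs[2] = 3+7 = 10 → [0, 7, 10, 3, 2, 8, 8]
j=3: xs[3] = 3+10 = 13 → [0, 7, 10, 13, 2, 8, 8]
j=4: xs[4] = 2+13 = 15 → [0, 7, 10, 13, 15, 8, 8]
j=5: xs[5] = 8+15 = 23 → [0, 7, 10, 13, 15, 23, 8]
j=6: xs[6] = 8+23 = 31 → [0, 7, 10, 13, 15, 23, 31]
sum = 99

99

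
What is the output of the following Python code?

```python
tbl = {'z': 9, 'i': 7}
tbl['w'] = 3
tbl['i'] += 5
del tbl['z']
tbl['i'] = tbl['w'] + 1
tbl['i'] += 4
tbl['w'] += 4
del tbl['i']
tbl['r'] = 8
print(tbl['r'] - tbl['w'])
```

tbl['w'] = 3 → {'z': 9, 'i': 7, 'w': 3}
tbl['i'] = 7+5 = 12 → {'z': 9, 'i': 12, 'w': 3}
del 'z' → {'i': 12, 'w': 3}
tbl['i'] = tbl['w']+1 = 4 → {'i': 4, 'w': 3}
tbl['i'] = 4+4 = 8 → {'i': 8, 'w': 3}
tbl['w'] = 3+4 = 7 → {'i': 8, 'w': 7}
del 'i' → {'w': 7}
tbl['r'] = 8 → {'w': 7, 'r': 8}
tbl['r']-tbl['w'] = 8-7 = 1

1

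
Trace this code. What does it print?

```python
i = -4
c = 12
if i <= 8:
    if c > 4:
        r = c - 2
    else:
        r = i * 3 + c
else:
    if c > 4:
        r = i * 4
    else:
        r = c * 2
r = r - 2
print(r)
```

8

i=-4, c=12
i <= 8 is True; c > 4 is True
→ r = c - 2 = 10
r = 10-2 = 8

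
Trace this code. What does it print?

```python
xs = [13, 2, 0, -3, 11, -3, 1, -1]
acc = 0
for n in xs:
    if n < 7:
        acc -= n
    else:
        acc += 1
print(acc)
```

6

n=13: not <7, acc = 0+1 = 1
n=2: <7, acc = 1-2 = -1
n=0: <7, acc = (-1)-0 = -1
n=-3: <7, acc = (-1)-(-3) = 2
n=11: not <7, acc = 2+1 = 3
n=-3: <7, acc = 3-(-3) = 6
n=1: <7, acc = 6-1 = 5
n=-1: <7, acc = 5-(-1) = 6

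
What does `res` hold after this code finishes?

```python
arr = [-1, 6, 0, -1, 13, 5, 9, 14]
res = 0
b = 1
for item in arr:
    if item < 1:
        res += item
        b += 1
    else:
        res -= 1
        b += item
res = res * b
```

-357

item=-1: <1, res = 0+(-1) = -1; b=2
item=6: not <1, res = (-1)-1 = -2; b=8
item=0: <1, res = (-2)+0 = -2; b=9
item=-1: <1, res = (-2)+(-1) = -3; b=10
item=13: not <1, res = (-3)-1 = -4; b=23
item=5: not <1, res = (-4)-1 = -5; b=28
item=9: not <1, res = (-5)-1 = -6; b=37
item=14: not <1, res = (-6)-1 = -7; b=51
res*b = (-7)*51 = -357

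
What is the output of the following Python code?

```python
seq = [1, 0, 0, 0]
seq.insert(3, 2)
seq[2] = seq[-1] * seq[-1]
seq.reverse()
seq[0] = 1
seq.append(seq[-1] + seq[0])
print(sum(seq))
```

6

insert 2 at 3 → [1, 0, 0, 2, 0]
seq[2] = seq[-1]*seq[-1] = 0*0 = 0 → [1, 0, 0, 2, 0]
reverse → [0, 2, 0, 0, 1]
seq[0] = 1 → [1, 2, 0, 0, 1]
append seq[-1]+seq[0] = 1+1 = 2 → [1, 2, 0, 0, 1, 2]
sum = 6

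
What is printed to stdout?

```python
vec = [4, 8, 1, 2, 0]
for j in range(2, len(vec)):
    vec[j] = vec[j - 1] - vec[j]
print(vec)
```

[4, 8, 7, 5, 5]

j=2: vec[2] = 8-1 = 7 → [4, 8, 7, 2, 0]
j=3: vec[3] = 7-2 = 5 → [4, 8, 7, 5, 0]
j=4: vec[4] = 5-0 = 5 → [4, 8, 7, 5, 5]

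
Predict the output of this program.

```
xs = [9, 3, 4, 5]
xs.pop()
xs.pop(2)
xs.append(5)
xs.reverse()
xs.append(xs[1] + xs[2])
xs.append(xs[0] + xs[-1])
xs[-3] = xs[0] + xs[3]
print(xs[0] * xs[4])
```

pop() removes 5 → [9, 3, 4]
pop(2) removes 4 → [9, 3]
append 5 → [9, 3, 5]
reverse → [5, 3, 9]
append xs[1]+xs[2] = 3+9 = 12 → [5, 3, 9, 12]
append xs[0]+xs[-1] = 5+12 = 17 → [5, 3, 9, 12, 17]
xs[-3] = xs[0]+xs[3] = 5+12 = 17 → [5, 3, 17, 12, 17]
xs[0]*xs[4] = 5*17 = 85

85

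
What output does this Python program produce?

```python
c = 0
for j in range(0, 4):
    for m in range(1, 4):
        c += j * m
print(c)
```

j=0,m=1: c = 0+0 = 0
j=0,m=2: c = 0+0 = 0
j=0,m=3: c = 0+0 = 0
j=1,m=1: c = 0+1 = 1
j=1,m=2: c = 1+2 = 3
j=1,m=3: c = 3+3 = 6
j=2,m=1: c = 6+2 = 8
j=2,m=2: c = 8+4 = 12
j=2,m=3: c = 12+6 = 18
j=3,m=1: c = 18+3 = 21
j=3,m=2: c = 21+6 = 27
j=3,m=3: c = 27+9 = 36

36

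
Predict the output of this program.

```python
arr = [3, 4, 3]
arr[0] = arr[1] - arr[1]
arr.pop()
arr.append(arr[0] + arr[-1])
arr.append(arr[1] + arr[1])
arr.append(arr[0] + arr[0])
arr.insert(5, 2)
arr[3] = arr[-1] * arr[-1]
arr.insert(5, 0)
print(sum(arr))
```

14

arr[0] = arr[1]-arr[1] = 4-4 = 0 → [0, 4, 3]
pop() removes 3 → [0, 4]
append arr[0]+arr[-1] = 0+4 = 4 → [0, 4, 4]
append arr[1]+arr[1] = 4+4 = 8 → [0, 4, 4, 8]
append arr[0]+arr[0] = 0+0 = 0 → [0, 4, 4, 8, 0]
insert 2 at 5 → [0, 4, 4, 8, 0, 2]
arr[3] = arr[-1]*arr[-1] = 2*2 = 4 → [0, 4, 4, 4, 0, 2]
insert 0 at 5 → [0, 4, 4, 4, 0, 0, 2]
sum = 14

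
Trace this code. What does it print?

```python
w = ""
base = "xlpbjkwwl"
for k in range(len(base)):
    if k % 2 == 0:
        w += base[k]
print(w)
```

k=0: add 'x' → 'x'
k=1: skip
k=2: add 'p' → 'xp'
k=3: skip
k=4: add 'j' → 'xpj'
k=5: skip
k=6: add 'w' → 'xpjw'
k=7: skip
k=8: add 'l' → 'xpjwl'

xpjwl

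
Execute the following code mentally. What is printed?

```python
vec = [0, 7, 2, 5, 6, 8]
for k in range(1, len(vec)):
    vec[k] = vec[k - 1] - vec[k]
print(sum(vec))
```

k=1: vec[1] = 0-7 = -7 → [0, -7, 2, 5, 6, 8]
k=2: vec[2] = (-7)-2 = -9 → [0, -7, -9, 5, 6, 8]
k=3: vec[3] = (-9)-5 = -14 → [0, -7, -9, -14, 6, 8]
k=4: vec[4] = (-14)-6 = -20 → [0, -7, -9, -14, -20, 8]
k=5: vec[5] = (-20)-8 = -28 → [0, -7, -9, -14, -20, -28]
sum = -78

-78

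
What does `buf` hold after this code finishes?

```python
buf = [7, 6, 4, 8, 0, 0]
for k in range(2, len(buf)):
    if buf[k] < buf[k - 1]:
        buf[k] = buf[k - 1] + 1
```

k=2: 4<6, buf[2] = 6+1 = 7 → [7, 6, 7, 8, 0, 0]
k=3: 8>=7, unchanged → [7, 6, 7, 8, 0, 0]
k=4: 0<8, buf[4] = 8+1 = 9 → [7, 6, 7, 8, 9, 0]
k=5: 0<9, buf[5] = 9+1 = 10 → [7, 6, 7, 8, 9, 10]

[7, 6, 7, 8, 9, 10]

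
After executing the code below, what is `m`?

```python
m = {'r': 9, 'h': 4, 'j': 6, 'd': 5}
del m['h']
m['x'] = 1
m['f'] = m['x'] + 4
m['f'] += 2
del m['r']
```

del 'h' → {'r': 9, 'j': 6, 'd': 5}
m['x'] = 1 → {'r': 9, 'j': 6, 'd': 5, 'x': 1}
m['f'] = m['x']+4 = 5 → {'r': 9, 'j': 6, 'd': 5, 'x': 1, 'f': 5}
m['f'] = 5+2 = 7 → {'r': 9, 'j': 6, 'd': 5, 'x': 1, 'f': 7}
del 'r' → {'j': 6, 'd': 5, 'x': 1, 'f': 7}

{'j': 6, 'd': 5, 'x': 1, 'f': 7}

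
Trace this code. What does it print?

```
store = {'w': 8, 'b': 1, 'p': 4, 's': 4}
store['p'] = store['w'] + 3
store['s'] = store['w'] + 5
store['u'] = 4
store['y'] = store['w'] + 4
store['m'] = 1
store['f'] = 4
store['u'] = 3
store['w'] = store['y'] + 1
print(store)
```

{'w': 13, 'b': 1, 'p': 11, 's': 13, 'u': 3, 'y': 12, 'm': 1, 'f': 4}

store['p'] = store['w']+3 = 11 → {'w': 8, 'b': 1, 'p': 11, 's': 4}
store['s'] = store['w']+5 = 13 → {'w': 8, 'b': 1, 'p': 11, 's': 13}
store['u'] = 4 → {'w': 8, 'b': 1, 'p': 11, 's': 13, 'u': 4}
store['y'] = store['w']+4 = 12 → {'w': 8, 'b': 1, 'p': 11, 's': 13, 'u': 4, 'y': 12}
store['m'] = 1 → {'w': 8, 'b': 1, 'p': 11, 's': 13, 'u': 4, 'y': 12, 'm': 1}
store['f'] = 4 → {'w': 8, 'b': 1, 'p': 11, 's': 13, 'u': 4, 'y': 12, 'm': 1, 'f': 4}
store['u'] = 3 → {'w': 8, 'b': 1, 'p': 11, 's': 13, 'u': 3, 'y': 12, 'm': 1, 'f': 4}
store['w'] = store['y']+1 = 13 → {'w': 13, 'b': 1, 'p': 11, 's': 13, 'u': 3, 'y': 12, 'm': 1, 'f': 4}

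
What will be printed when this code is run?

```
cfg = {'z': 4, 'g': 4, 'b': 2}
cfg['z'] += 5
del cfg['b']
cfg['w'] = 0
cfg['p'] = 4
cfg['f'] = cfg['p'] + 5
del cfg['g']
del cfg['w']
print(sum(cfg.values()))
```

cfg['z'] = 4+5 = 9 → {'z': 9, 'g': 4, 'b': 2}
del 'b' → {'z': 9, 'g': 4}
cfg['w'] = 0 → {'z': 9, 'g': 4, 'w': 0}
cfg['p'] = 4 → {'z': 9, 'g': 4, 'w': 0, 'p': 4}
cfg['f'] = cfg['p']+5 = 9 → {'z': 9, 'g': 4, 'w': 0, 'p': 4, 'f': 9}
del 'g' → {'z': 9, 'w': 0, 'p': 4, 'f': 9}
del 'w' → {'z': 9, 'p': 4, 'f': 9}
sum of values = 22

22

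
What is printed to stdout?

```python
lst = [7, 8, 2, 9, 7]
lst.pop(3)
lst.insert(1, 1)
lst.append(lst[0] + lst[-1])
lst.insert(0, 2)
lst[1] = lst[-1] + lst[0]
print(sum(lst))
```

50

pop(3) removes 9 → [7, 8, 2, 7]
insert 1 at 1 → [7, 1, 8, 2, 7]
append lst[0]+lst[-1] = 7+7 = 14 → [7, 1, 8, 2, 7, 14]
insert 2 at 0 → [2, 7, 1, 8, 2, 7, 14]
lst[1] = lst[-1]+lst[0] = 14+2 = 16 → [2, 16, 1, 8, 2, 7, 14]
sum = 50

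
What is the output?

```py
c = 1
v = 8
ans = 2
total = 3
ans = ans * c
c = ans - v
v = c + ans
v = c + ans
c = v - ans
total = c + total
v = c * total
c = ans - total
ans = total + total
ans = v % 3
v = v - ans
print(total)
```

-3

ans = 2*1 = 2
c = 2-8 = -6
v = (-6)+2 = -4
v = (-6)+2 = -4
c = (-4)-2 = -6
total = (-6)+3 = -3
v = (-6)*(-3) = 18
c = 2-(-3) = 5
ans = (-3)+(-3) = -6
ans = 18%3 = 0
v = 18-0 = 18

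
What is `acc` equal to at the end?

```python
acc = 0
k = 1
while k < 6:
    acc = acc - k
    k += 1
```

k=1: acc = 0-1 = -1
k=2: acc = (-1)-2 = -3
k=3: acc = (-3)-3 = -6
k=4: acc = (-6)-4 = -10
k=5: acc = (-10)-5 = -15

-15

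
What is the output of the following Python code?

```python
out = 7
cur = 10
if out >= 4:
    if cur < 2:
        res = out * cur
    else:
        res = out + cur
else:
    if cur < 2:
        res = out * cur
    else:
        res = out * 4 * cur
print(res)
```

17

out=7, cur=10
out >= 4 is True; cur < 2 is False
→ res = out + cur = 17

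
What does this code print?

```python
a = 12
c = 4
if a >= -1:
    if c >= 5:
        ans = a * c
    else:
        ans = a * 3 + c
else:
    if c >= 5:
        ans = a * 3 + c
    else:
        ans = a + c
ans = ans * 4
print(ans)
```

160

a=12, c=4
a >= -1 is True; c >= 5 is False
→ ans = a * 3 + c = 40
ans = 40*4 = 160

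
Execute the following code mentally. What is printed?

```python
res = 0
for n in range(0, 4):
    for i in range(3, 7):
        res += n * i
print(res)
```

n=0,i=3: res = 0+0 = 0
n=0,i=4: res = 0+0 = 0
n=0,i=5: res = 0+0 = 0
n=0,i=6: res = 0+0 = 0
n=1,i=3: res = 0+3 = 3
n=1,i=4: res = 3+4 = 7
n=1,i=5: res = 7+5 = 12
n=1,i=6: res = 12+6 = 18
n=2,i=3: res = 18+6 = 24
n=2,i=4: res = 24+8 = 32
n=2,i=5: res = 32+10 = 42
n=2,i=6: res = 42+12 = 54
n=3,i=3: res = 54+9 = 63
n=3,i=4: res = 63+12 = 75
n=3,i=5: res = 75+15 = 90
n=3,i=6: res = 90+18 = 108

108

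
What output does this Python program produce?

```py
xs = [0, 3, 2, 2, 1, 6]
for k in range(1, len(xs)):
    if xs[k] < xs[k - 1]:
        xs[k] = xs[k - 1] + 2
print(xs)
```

[0, 3, 5, 7, 9, 11]

k=1: 3>=0, unchanged → [0, 3, 2, 2, 1, 6]
k=2: 2<3, xs[2] = 3+2 = 5 → [0, 3, 5, 2, 1, 6]
k=3: 2<5, xs[3] = 5+2 = 7 → [0, 3, 5, 7, 1, 6]
k=4: 1<7, xs[4] = 7+2 = 9 → [0, 3, 5, 7, 9, 6]
k=5: 6<9, xs[5] = 9+2 = 11 → [0, 3, 5, 7, 9, 11]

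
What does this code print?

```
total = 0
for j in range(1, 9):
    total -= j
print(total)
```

-36

j=1: total = 0-1 = -1
j=2: total = (-1)-2 = -3
j=3: total = (-3)-3 = -6
j=4: total = (-6)-4 = -10
j=5: total = (-10)-5 = -15
j=6: total = (-15)-6 = -21
j=7: total = (-21)-7 = -28
j=8: total = (-28)-8 = -36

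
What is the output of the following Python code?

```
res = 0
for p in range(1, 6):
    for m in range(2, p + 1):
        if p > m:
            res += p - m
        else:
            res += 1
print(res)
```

14

p=2,m=2: not 2>2, res = 0+1 = 1
p=3,m=2: 3>2, res = 1+1 = 2
p=3,m=3: not 3>3, res = 2+1 = 3
p=4,m=2: 4>2, res = 3+2 = 5
p=4,m=3: 4>3, res = 5+1 = 6
p=4,m=4: not 4>4, res = 6+1 = 7
p=5,m=2: 5>2, res = 7+3 = 10
p=5,m=3: 5>3, res = 10+2 = 12
p=5,m=4: 5>4, res = 12+1 = 13
p=5,m=5: not 5>5, res = 13+1 = 14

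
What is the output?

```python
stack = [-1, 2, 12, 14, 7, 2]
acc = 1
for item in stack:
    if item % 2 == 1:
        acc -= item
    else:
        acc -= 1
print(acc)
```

item=-1: odd, acc = 1-(-1) = 2
item=2: not odd, acc = 2-1 = 1
item=12: not odd, acc = 1-1 = 0
item=14: not odd, acc = 0-1 = -1
item=7: odd, acc = (-1)-7 = -8
item=2: not odd, acc = (-8)-1 = -9

-9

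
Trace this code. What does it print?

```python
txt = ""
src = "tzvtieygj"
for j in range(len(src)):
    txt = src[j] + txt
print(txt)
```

jgyeitvzt

j=0: prepend 't' → 't'
j=1: prepend 'z' → 'zt'
j=2: prepend 'v' → 'vzt'
j=3: prepend 't' → 'tvzt'
j=4: prepend 'i' → 'itvzt'
j=5: prepend 'e' → 'eitvzt'
j=6: prepend 'y' → 'yeitvzt'
j=7: prepend 'g' → 'gyeitvzt'
j=8: prepend 'j' → 'jgyeitvzt'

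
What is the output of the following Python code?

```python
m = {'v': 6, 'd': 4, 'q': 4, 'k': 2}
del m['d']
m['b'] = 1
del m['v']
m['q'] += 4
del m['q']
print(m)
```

{'k': 2, 'b': 1}

del 'd' → {'v': 6, 'q': 4, 'k': 2}
m['b'] = 1 → {'v': 6, 'q': 4, 'k': 2, 'b': 1}
del 'v' → {'q': 4, 'k': 2, 'b': 1}
m['q'] = 4+4 = 8 → {'q': 8, 'k': 2, 'b': 1}
del 'q' → {'k': 2, 'b': 1}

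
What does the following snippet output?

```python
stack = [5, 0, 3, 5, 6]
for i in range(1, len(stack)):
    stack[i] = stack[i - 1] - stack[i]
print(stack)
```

[5, 5, 2, -3, -9]

i=1: stack[1] = 5-0 = 5 → [5, 5, 3, 5, 6]
i=2: stack[2] = 5-3 = 2 → [5, 5, 2, 5, 6]
i=3: stack[3] = 2-5 = -3 → [5, 5, 2, -3, 6]
i=4: stack[4] = (-3)-6 = -9 → [5, 5, 2, -3, -9]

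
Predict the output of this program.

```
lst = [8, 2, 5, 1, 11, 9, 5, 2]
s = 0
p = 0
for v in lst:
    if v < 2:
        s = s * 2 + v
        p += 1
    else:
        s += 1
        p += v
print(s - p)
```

v=8: not <2, s = 0+1 = 1; p=8
v=2: not <2, s = 1+1 = 2; p=10
v=5: not <2, s = 2+1 = 3; p=15
v=1: <2, s = 3*2+1 = 7; p=16
v=11: not <2, s = 7+1 = 8; p=27
v=9: not <2, s = 8+1 = 9; p=36
v=5: not <2, s = 9+1 = 10; p=41
v=2: not <2, s = 10+1 = 11; p=43
s-p = 11-43 = -32

-32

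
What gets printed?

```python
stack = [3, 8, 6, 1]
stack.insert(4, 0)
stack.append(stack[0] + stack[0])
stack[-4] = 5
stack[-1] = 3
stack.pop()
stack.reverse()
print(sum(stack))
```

17

insert 0 at 4 → [3, 8, 6, 1, 0]
append stack[0]+stack[0] = 3+3 = 6 → [3, 8, 6, 1, 0, 6]
stack[-4] = 5 → [3, 8, 5, 1, 0, 6]
stack[-1] = 3 → [3, 8, 5, 1, 0, 3]
pop() removes 3 → [3, 8, 5, 1, 0]
reverse → [0, 1, 5, 8, 3]
sum = 17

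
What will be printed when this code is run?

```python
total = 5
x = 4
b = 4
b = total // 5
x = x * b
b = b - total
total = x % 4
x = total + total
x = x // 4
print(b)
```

b = 5//5 = 1
x = 4*1 = 4
b = 1-5 = -4
total = 4%4 = 0
x = 0+0 = 0
x = 0//4 = 0

-4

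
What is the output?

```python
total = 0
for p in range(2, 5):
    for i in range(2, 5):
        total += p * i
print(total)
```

81

p=2,i=2: total = 0+4 = 4
p=2,i=3: total = 4+6 = 10
p=2,i=4: total = 10+8 = 18
p=3,i=2: total = 18+6 = 24
p=3,i=3: total = 24+9 = 33
p=3,i=4: total = 33+12 = 45
p=4,i=2: total = 45+8 = 53
p=4,i=3: total = 53+12 = 65
p=4,i=4: total = 65+16 = 81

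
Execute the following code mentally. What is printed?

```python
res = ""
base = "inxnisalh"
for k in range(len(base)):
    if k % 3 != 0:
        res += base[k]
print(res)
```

nxislh

k=0: skip
k=1: add 'n' → 'n'
k=2: add 'x' → 'nx'
k=3: skip
k=4: add 'i' → 'nxi'
k=5: add 's' → 'nxis'
k=6: skip
k=7: add 'l' → 'nxisl'
k=8: add 'h' → 'nxislh'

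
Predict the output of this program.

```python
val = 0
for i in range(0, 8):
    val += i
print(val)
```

28

i=0: val = 0+0 = 0
i=1: val = 0+1 = 1
i=2: val = 1+2 = 3
i=3: val = 3+3 = 6
i=4: val = 6+4 = 10
i=5: val = 10+5 = 15
i=6: val = 15+6 = 21
i=7: val = 21+7 = 28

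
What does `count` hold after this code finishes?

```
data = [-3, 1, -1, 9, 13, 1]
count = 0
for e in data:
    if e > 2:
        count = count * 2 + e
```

31

e=-3: not >2
e=1: not >2
e=-1: not >2
e=9: >2, count = 0*2+9 = 9
e=13: >2, count = 9*2+13 = 31
e=1: not >2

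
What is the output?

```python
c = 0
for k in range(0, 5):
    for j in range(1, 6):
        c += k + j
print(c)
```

125

k=0,j=1: c = 0+1 = 1
k=0,j=2: c = 1+2 = 3
k=0,j=3: c = 3+3 = 6
k=0,j=4: c = 6+4 = 10
k=0,j=5: c = 10+5 = 15
k=1,j=1: c = 15+2 = 17
k=1,j=2: c = 17+3 = 20
k=1,j=3: c = 20+4 = 24
k=1,j=4: c = 24+5 = 29
k=1,j=5: c = 29+6 = 35
k=2,j=1: c = 35+3 = 38
k=2,j=2: c = 38+4 = 42
k=2,j=3: c = 42+5 = 47
k=2,j=4: c = 47+6 = 53
k=2,j=5: c = 53+7 = 60
k=3,j=1: c = 60+4 = 64
k=3,j=2: c = 64+5 = 69
k=3,j=3: c = 69+6 = 75
k=3,j=4: c = 75+7 = 82
k=3,j=5: c = 82+8 = 90
k=4,j=1: c = 90+5 = 95
k=4,j=2: c = 95+6 = 101
k=4,j=3: c = 101+7 = 108
k=4,j=4: c = 108+8 = 116
k=4,j=5: c = 116+9 = 125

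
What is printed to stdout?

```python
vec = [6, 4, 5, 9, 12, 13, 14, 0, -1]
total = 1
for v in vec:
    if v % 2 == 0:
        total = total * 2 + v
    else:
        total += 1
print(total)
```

v=6: even, total = 1*2+6 = 8
v=4: even, total = 8*2+4 = 20
v=5: not even, total = 20+1 = 21
v=9: not even, total = 21+1 = 22
v=12: even, total = 22*2+12 = 56
v=13: not even, total = 56+1 = 57
v=14: even, total = 57*2+14 = 128
v=0: even, total = 128*2+0 = 256
v=-1: not even, total = 256+1 = 257

257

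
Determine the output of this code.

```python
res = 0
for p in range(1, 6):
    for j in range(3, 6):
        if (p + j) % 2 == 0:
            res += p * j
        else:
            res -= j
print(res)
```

p=1,j=3: even sum, res = 0+3 = 3
p=1,j=4: odd sum, res = 3-4 = -1
p=1,j=5: even sum, res = (-1)+5 = 4
p=2,j=3: odd sum, res = 4-3 = 1
p=2,j=4: even sum, res = 1+8 = 9
p=2,j=5: odd sum, res = 9-5 = 4
p=3,j=3: even sum, res = 4+9 = 13
p=3,j=4: odd sum, res = 13-4 = 9
p=3,j=5: even sum, res = 9+15 = 24
p=4,j=3: odd sum, res = 24-3 = 21
p=4,j=4: even sum, res = 21+16 = 37
p=4,j=5: odd sum, res = 37-5 = 32
p=5,j=3: even sum, res = 32+15 = 47
p=5,j=4: odd sum, res = 47-4 = 43
p=5,j=5: even sum, res = 43+25 = 68

68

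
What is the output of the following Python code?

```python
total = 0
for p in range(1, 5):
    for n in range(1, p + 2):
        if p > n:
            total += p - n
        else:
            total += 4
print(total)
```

42

p=1,n=1: not 1>1, total = 0+4 = 4
p=1,n=2: not 1>2, total = 4+4 = 8
p=2,n=1: 2>1, total = 8+1 = 9
p=2,n=2: not 2>2, total = 9+4 = 13
p=2,n=3: not 2>3, total = 13+4 = 17
p=3,n=1: 3>1, total = 17+2 = 19
p=3,n=2: 3>2, total = 19+1 = 20
p=3,n=3: not 3>3, total = 20+4 = 24
p=3,n=4: not 3>4, total = 24+4 = 28
p=4,n=1: 4>1, total = 28+3 = 31
p=4,n=2: 4>2, total = 31+2 = 33
p=4,n=3: 4>3, total = 33+1 = 34
p=4,n=4: not 4>4, total = 34+4 = 38
p=4,n=5: not 4>5, total = 38+4 = 42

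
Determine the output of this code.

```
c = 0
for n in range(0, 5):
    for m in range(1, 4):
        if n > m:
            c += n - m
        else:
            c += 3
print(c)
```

37

n=0,m=1: not 0>1, c = 0+3 = 3
n=0,m=2: not 0>2, c = 3+3 = 6
n=0,m=3: not 0>3, c = 6+3 = 9
n=1,m=1: not 1>1, c = 9+3 = 12
n=1,m=2: not 1>2, c = 12+3 = 15
n=1,m=3: not 1>3, c = 15+3 = 18
n=2,m=1: 2>1, c = 18+1 = 19
n=2,m=2: not 2>2, c = 19+3 = 22
n=2,m=3: not 2>3, c = 22+3 = 25
n=3,m=1: 3>1, c = 25+2 = 27
n=3,m=2: 3>2, c = 27+1 = 28
n=3,m=3: not 3>3, c = 28+3 = 31
n=4,m=1: 4>1, c = 31+3 = 34
n=4,m=2: 4>2, c = 34+2 = 36
n=4,m=3: 4>3, c = 36+1 = 37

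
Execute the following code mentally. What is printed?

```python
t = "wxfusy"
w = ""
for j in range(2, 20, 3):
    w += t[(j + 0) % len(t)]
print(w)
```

fyfyfy

j=2: add t[2]='f' → 'f'
j=5: add t[5]='y' → 'fy'
j=8: add t[2]='f' → 'fyf'
j=11: add t[5]='y' → 'fyfy'
j=14: add t[2]='f' → 'fyfyf'
j=17: add t[5]='y' → 'fyfyfy'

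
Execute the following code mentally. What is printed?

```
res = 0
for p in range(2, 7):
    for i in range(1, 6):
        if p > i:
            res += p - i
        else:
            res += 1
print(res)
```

p=2,i=1: 2>1, res = 0+1 = 1
p=2,i=2: not 2>2, res = 1+1 = 2
p=2,i=3: not 2>3, res = 2+1 = 3
p=2,i=4: not 2>4, res = 3+1 = 4
p=2,i=5: not 2>5, res = 4+1 = 5
p=3,i=1: 3>1, res = 5+2 = 7
p=3,i=2: 3>2, res = 7+1 = 8
p=3,i=3: not 3>3, res = 8+1 = 9
p=3,i=4: not 3>4, res = 9+1 = 10
p=3,i=5: not 3>5, res = 10+1 = 11
p=4,i=1: 4>1, res = 11+3 = 14
p=4,i=2: 4>2, res = 14+2 = 16
p=4,i=3: 4>3, res = 16+1 = 17
p=4,i=4: not 4>4, res = 17+1 = 18
p=4,i=5: not 4>5, res = 18+1 = 19
p=5,i=1: 5>1, res = 19+4 = 23
p=5,i=2: 5>2, res = 23+3 = 26
p=5,i=3: 5>3, res = 26+2 = 28
p=5,i=4: 5>4, res = 28+1 = 29
p=5,i=5: not 5>5, res = 29+1 = 30
p=6,i=1: 6>1, res = 30+5 = 35
p=6,i=2: 6>2, res = 35+4 = 39
p=6,i=3: 6>3, res = 39+3 = 42
p=6,i=4: 6>4, res = 42+2 = 44
p=6,i=5: 6>5, res = 44+1 = 45

45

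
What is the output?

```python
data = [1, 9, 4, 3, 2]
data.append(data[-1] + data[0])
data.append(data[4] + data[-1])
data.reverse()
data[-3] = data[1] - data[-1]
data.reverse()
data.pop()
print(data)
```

[1, 9, 2, 3, 2, 3]

append data[-1]+data[0] = 2+1 = 3 → [1, 9, 4, 3, 2, 3]
append data[4]+data[-1] = 2+3 = 5 → [1, 9, 4, 3, 2, 3, 5]
reverse → [5, 3, 2, 3, 4, 9, 1]
data[-3] = data[1]-data[-1] = 3-1 = 2 → [5, 3, 2, 3, 2, 9, 1]
reverse → [1, 9, 2, 3, 2, 3, 5]
pop() removes 5 → [1, 9, 2, 3, 2, 3]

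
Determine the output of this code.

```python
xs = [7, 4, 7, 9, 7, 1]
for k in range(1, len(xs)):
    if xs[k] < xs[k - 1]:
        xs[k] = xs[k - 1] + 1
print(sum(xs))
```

k=1: 4<7, xs[1] = 7+1 = 8 → [7, 8, 7, 9, 7, 1]
k=2: 7<8, xs[2] = 8+1 = 9 → [7, 8, 9, 9, 7, 1]
k=3: 9>=9, unchanged → [7, 8, 9, 9, 7, 1]
k=4: 7<9, xs[4] = 9+1 = 10 → [7, 8, 9, 9, 10, 1]
k=5: 1<10, xs[5] = 10+1 = 11 → [7, 8, 9, 9, 10, 11]
sum = 54

54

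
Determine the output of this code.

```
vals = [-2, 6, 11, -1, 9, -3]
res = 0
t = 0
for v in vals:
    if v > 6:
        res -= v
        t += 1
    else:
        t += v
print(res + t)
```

-18

v=-2: not >6; t=-2
v=6: not >6; t=4
v=11: >6, res = 0-11 = -11; t=5
v=-1: not >6; t=4
v=9: >6, res = (-11)-9 = -20; t=5
v=-3: not >6; t=2
res+t = (-20)+2 = -18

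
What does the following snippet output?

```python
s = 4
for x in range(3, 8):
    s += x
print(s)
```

29

x=3: s = 4+3 = 7
x=4: s = 7+4 = 11
x=5: s = 11+5 = 16
x=6: s = 16+6 = 22
x=7: s = 22+7 = 29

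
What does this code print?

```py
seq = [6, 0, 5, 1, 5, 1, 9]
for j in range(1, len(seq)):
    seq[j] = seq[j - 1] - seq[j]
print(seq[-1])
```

j=1: seq[1] = 6-0 = 6 → [6, 6, 5, 1, 5, 1, 9]
j=2: seq[2] = 6-5 = 1 → [6, 6, 1, 1, 5, 1, 9]
j=3: seq[3] = 1-1 = 0 → [6, 6, 1, 0, 5, 1, 9]
j=4: seq[4] = 0-5 = -5 → [6, 6, 1, 0, -5, 1, 9]
j=5: seq[5] = (-5)-1 = -6 → [6, 6, 1, 0, -5, -6, 9]
j=6: seq[6] = (-6)-9 = -15 → [6, 6, 1, 0, -5, -6, -15]

-15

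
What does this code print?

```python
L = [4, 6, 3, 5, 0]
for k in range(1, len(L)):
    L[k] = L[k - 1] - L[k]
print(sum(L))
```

k=1: L[1] = 4-6 = -2 → [4, -2, 3, 5, 0]
k=2: L[2] = (-2)-3 = -5 → [4, -2, -5, 5, 0]
k=3: L[3] = (-5)-5 = -10 → [4, -2, -5, -10, 0]
k=4: L[4] = (-10)-0 = -10 → [4, -2, -5, -10, -10]
sum = -23

-23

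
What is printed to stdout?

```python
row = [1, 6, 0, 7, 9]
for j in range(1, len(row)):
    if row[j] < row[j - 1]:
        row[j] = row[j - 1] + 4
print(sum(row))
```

j=1: 6>=1, unchanged → [1, 6, 0, 7, 9]
j=2: 0<6, row[2] = 6+4 = 10 → [1, 6, 10, 7, 9]
j=3: 7<10, row[3] = 10+4 = 14 → [1, 6, 10, 14, 9]
j=4: 9<14, row[4] = 14+4 = 18 → [1, 6, 10, 14, 18]
sum = 49

49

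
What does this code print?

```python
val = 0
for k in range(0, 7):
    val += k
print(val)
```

k=0: val = 0+0 = 0
k=1: val = 0+1 = 1
k=2: val = 1+2 = 3
k=3: val = 3+3 = 6
k=4: val = 6+4 = 10
k=5: val = 10+5 = 15
k=6: val = 15+6 = 21

21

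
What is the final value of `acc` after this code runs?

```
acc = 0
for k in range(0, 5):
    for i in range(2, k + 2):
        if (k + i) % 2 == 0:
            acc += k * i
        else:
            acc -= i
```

k=1,i=2: odd sum, acc = 0-2 = -2
k=2,i=2: even sum, acc = (-2)+4 = 2
k=2,i=3: odd sum, acc = 2-3 = -1
k=3,i=2: odd sum, acc = (-1)-2 = -3
k=3,i=3: even sum, acc = (-3)+9 = 6
k=3,i=4: odd sum, acc = 6-4 = 2
k=4,i=2: even sum, acc = 2+8 = 10
k=4,i=3: odd sum, acc = 10-3 = 7
k=4,i=4: even sum, acc = 7+16 = 23
k=4,i=5: odd sum, acc = 23-5 = 18

18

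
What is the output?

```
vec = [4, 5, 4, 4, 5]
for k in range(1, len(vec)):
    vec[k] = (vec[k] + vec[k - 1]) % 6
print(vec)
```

[4, 3, 1, 5, 4]

k=1: vec[1] = (5+4)%6 = 3 → [4, 3, 4, 4, 5]
k=2: vec[2] = (4+3)%6 = 1 → [4, 3, 1, 4, 5]
k=3: vec[3] = (4+1)%6 = 5 → [4, 3, 1, 5, 5]
k=4: vec[4] = (5+5)%6 = 4 → [4, 3, 1, 5, 4]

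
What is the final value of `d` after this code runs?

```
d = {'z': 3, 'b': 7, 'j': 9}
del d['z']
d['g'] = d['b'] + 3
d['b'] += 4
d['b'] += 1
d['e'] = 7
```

{'b': 12, 'j': 9, 'g': 10, 'e': 7}

del 'z' → {'b': 7, 'j': 9}
d['g'] = d['b']+3 = 10 → {'b': 7, 'j': 9, 'g': 10}
d['b'] = 7+4 = 11 → {'b': 11, 'j': 9, 'g': 10}
d['b'] = 11+1 = 12 → {'b': 12, 'j': 9, 'g': 10}
d['e'] = 7 → {'b': 12, 'j': 9, 'g': 10, 'e': 7}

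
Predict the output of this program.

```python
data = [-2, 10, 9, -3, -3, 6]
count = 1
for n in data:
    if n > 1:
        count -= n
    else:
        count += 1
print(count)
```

-21

n=-2: not >1, count = 1+1 = 2
n=10: >1, count = 2-10 = -8
n=9: >1, count = (-8)-9 = -17
n=-3: not >1, count = (-17)+1 = -16
n=-3: not >1, count = (-16)+1 = -15
n=6: >1, count = (-15)-6 = -21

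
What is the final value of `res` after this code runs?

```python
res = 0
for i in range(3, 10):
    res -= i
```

-42

i=3: res = 0-3 = -3
i=4: res = (-3)-4 = -7
i=5: res = (-7)-5 = -12
i=6: res = (-12)-6 = -18
i=7: res = (-18)-7 = -25
i=8: res = (-25)-8 = -33
i=9: res = (-33)-9 = -42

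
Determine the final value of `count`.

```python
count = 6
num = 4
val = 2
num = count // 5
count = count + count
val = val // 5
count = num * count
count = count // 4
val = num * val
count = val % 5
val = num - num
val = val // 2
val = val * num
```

0

num = 6//5 = 1
count = 6+6 = 12
val = 2//5 = 0
count = 1*12 = 12
count = 12//4 = 3
val = 1*0 = 0
count = 0%5 = 0
val = 1-1 = 0
val = 0//2 = 0
val = 0*1 = 0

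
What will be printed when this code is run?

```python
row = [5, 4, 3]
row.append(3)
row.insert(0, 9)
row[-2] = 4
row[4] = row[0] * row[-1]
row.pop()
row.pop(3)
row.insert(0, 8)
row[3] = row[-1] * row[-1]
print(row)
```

append 3 → [5, 4, 3, 3]
insert 9 at 0 → [9, 5, 4, 3, 3]
row[-2] = 4 → [9, 5, 4, 4, 3]
row[4] = row[0]*row[-1] = 9*3 = 27 → [9, 5, 4, 4, 27]
pop() removes 27 → [9, 5, 4, 4]
pop(3) removes 4 → [9, 5, 4]
insert 8 at 0 → [8, 9, 5, 4]
row[3] = row[-1]*row[-1] = 4*4 = 16 → [8, 9, 5, 16]

[8, 9, 5, 16]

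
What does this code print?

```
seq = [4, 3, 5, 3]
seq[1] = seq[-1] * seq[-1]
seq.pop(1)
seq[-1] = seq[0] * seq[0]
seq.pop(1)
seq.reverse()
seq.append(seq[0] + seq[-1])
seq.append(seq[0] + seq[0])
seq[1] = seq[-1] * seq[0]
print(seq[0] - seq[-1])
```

-16

seq[1] = seq[-1]*seq[-1] = 3*3 = 9 → [4, 9, 5, 3]
pop(1) removes 9 → [4, 5, 3]
seq[-1] = seq[0]*seq[0] = 4*4 = 16 → [4, 5, 16]
pop(1) removes 5 → [4, 16]
reverse → [16, 4]
append seq[0]+seq[-1] = 16+4 = 20 → [16, 4, 20]
append seq[0]+seq[0] = 16+16 = 32 → [16, 4, 20, 32]
seq[1] = seq[-1]*seq[0] = 32*16 = 512 → [16, 512, 20, 32]
seq[0]-seq[-1] = 16-32 = -16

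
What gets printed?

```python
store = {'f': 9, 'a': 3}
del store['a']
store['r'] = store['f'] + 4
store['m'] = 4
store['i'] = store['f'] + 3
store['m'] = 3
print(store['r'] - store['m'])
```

del 'a' → {'f': 9}
store['r'] = store['f']+4 = 13 → {'f': 9, 'r': 13}
store['m'] = 4 → {'f': 9, 'r': 13, 'm': 4}
store['i'] = store['f']+3 = 12 → {'f': 9, 'r': 13, 'm': 4, 'i': 12}
store['m'] = 3 → {'f': 9, 'r': 13, 'm': 3, 'i': 12}
store['r']-store['m'] = 13-3 = 10

10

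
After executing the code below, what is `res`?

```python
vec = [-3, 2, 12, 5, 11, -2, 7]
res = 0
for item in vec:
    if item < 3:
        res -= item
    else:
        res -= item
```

-32

item=-3: <3, res = 0-(-3) = 3
item=2: <3, res = 3-2 = 1
item=12: not <3, res = 1-12 = -11
item=5: not <3, res = (-11)-5 = -16
item=11: not <3, res = (-16)-11 = -27
item=-2: <3, res = (-27)-(-2) = -25
item=7: not <3, res = (-25)-7 = -32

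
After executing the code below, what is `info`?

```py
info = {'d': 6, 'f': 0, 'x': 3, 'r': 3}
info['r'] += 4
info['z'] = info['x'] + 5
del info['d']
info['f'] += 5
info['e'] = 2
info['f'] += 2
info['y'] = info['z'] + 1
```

{'f': 7, 'x': 3, 'r': 7, 'z': 8, 'e': 2, 'y': 9}

info['r'] = 3+4 = 7 → {'d': 6, 'f': 0, 'x': 3, 'r': 7}
info['z'] = info['x']+5 = 8 → {'d': 6, 'f': 0, 'x': 3, 'r': 7, 'z': 8}
del 'd' → {'f': 0, 'x': 3, 'r': 7, 'z': 8}
info['f'] = 0+5 = 5 → {'f': 5, 'x': 3, 'r': 7, 'z': 8}
info['e'] = 2 → {'f': 5, 'x': 3, 'r': 7, 'z': 8, 'e': 2}
info['f'] = 5+2 = 7 → {'f': 7, 'x': 3, 'r': 7, 'z': 8, 'e': 2}
info['y'] = info['z']+1 = 9 → {'f': 7, 'x': 3, 'r': 7, 'z': 8, 'e': 2, 'y': 9}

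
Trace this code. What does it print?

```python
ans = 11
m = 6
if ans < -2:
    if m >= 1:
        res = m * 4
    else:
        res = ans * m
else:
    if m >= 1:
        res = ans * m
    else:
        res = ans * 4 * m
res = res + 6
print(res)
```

ans=11, m=6
ans < -2 is False; m >= 1 is True
→ res = ans * m = 66
res = 66+6 = 72

72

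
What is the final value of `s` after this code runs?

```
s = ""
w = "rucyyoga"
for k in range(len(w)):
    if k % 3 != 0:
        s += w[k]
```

k=0: skip
k=1: add 'u' → 'u'
k=2: add 'c' → 'uc'
k=3: skip
k=4: add 'y' → 'ucy'
k=5: add 'o' → 'ucyo'
k=6: skip
k=7: add 'a' → 'ucyoa'

'ucyoa'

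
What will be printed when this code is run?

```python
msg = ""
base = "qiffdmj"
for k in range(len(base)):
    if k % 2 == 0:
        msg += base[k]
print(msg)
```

qfdj

k=0: add 'q' → 'q'
k=1: skip
k=2: add 'f' → 'qf'
k=3: skip
k=4: add 'd' → 'qfd'
k=5: skip
k=6: add 'j' → 'qfdj'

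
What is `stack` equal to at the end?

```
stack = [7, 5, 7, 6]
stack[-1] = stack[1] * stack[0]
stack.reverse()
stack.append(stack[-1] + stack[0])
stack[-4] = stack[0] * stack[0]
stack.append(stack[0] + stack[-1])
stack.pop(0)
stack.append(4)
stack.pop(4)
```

stack[-1] = stack[1]*stack[0] = 5*7 = 35 → [7, 5, 7, 35]
reverse → [35, 7, 5, 7]
append stack[-1]+stack[0] = 7+35 = 42 → [35, 7, 5, 7, 42]
stack[-4] = stack[0]*stack[0] = 35*35 = 1225 → [35, 1225, 5, 7, 42]
append stack[0]+stack[-1] = 35+42 = 77 → [35, 1225, 5, 7, 42, 77]
pop(0) removes 35 → [1225, 5, 7, 42, 77]
append 4 → [1225, 5, 7, 42, 77, 4]
pop(4) removes 77 → [1225, 5, 7, 42, 4]

[1225, 5, 7, 42, 4]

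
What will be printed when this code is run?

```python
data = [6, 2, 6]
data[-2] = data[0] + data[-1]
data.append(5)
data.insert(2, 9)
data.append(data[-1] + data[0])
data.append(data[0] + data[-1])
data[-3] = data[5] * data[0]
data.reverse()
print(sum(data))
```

127

data[-2] = data[0]+data[-1] = 6+6 = 12 → [6, 12, 6]
append 5 → [6, 12, 6, 5]
insert 9 at 2 → [6, 12, 9, 6, 5]
append data[-1]+data[0] = 5+6 = 11 → [6, 12, 9, 6, 5, 11]
append data[0]+data[-1] = 6+11 = 17 → [6, 12, 9, 6, 5, 11, 17]
data[-3] = data[5]*data[0] = 11*6 = 66 → [6, 12, 9, 6, 66, 11, 17]
reverse → [17, 11, 66, 6, 9, 12, 6]
sum = 127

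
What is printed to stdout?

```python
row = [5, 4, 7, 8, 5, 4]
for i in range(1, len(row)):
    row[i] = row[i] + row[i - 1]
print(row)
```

[5, 9, 16, 24, 29, 33]

i=1: row[1] = 4+5 = 9 → [5, 9, 7, 8, 5, 4]
i=2: row[2] = 7+9 = 16 → [5, 9, 16, 8, 5, 4]
i=3: row[3] = 8+16 = 24 → [5, 9, 16, 24, 5, 4]
i=4: row[4] = 5+24 = 29 → [5, 9, 16, 24, 29, 4]
i=5: row[5] = 4+29 = 33 → [5, 9, 16, 24, 29, 33]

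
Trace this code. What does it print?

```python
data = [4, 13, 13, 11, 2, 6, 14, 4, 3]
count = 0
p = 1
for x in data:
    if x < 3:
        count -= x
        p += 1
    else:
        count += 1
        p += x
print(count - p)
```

x=4: not <3, count = 0+1 = 1; p=5
x=13: not <3, count = 1+1 = 2; p=18
x=13: not <3, count = 2+1 = 3; p=31
x=11: not <3, count = 3+1 = 4; p=42
x=2: <3, count = 4-2 = 2; p=43
x=6: not <3, count = 2+1 = 3; p=49
x=14: not <3, count = 3+1 = 4; p=63
x=4: not <3, count = 4+1 = 5; p=67
x=3: not <3, count = 5+1 = 6; p=70
count-p = 6-70 = -64

-64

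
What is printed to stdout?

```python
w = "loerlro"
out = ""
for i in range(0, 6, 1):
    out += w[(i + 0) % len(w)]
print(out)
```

i=0: add w[0]='l' → 'l'
i=1: add w[1]='o' → 'lo'
i=2: add w[2]='e' → 'loe'
i=3: add w[3]='r' → 'loer'
i=4: add w[4]='l' → 'loerl'
i=5: add w[5]='r' → 'loerlr'

loerlr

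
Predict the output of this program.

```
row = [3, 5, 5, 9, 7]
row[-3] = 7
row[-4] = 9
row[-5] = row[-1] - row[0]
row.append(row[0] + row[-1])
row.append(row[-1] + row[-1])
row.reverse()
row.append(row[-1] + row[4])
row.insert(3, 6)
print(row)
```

[22, 11, 7, 6, 9, 7, 9, 4, 11]

row[-3] = 7 → [3, 5, 7, 9, 7]
row[-4] = 9 → [3, 9, 7, 9, 7]
row[-5] = row[-1]-row[0] = 7-3 = 4 → [4, 9, 7, 9, 7]
append row[0]+row[-1] = 4+7 = 11 → [4, 9, 7, 9, 7, 11]
append row[-1]+row[-1] = 11+11 = 22 → [4, 9, 7, 9, 7, 11, 22]
reverse → [22, 11, 7, 9, 7, 9, 4]
append row[-1]+row[4] = 4+7 = 11 → [22, 11, 7, 9, 7, 9, 4, 11]
insert 6 at 3 → [22, 11, 7, 6, 9, 7, 9, 4, 11]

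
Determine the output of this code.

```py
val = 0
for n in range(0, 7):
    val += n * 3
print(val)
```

63

n=0: val = 0+0*3 = 0
n=1: val = 0+1*3 = 3
n=2: val = 3+2*3 = 9
n=3: val = 9+3*3 = 18
n=4: val = 18+4*3 = 30
n=5: val = 30+5*3 = 45
n=6: val = 45+6*3 = 63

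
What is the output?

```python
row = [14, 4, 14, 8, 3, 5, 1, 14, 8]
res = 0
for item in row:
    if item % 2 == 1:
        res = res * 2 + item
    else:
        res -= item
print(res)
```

-319

item=14: not odd, res = 0-14 = -14
item=4: not odd, res = (-14)-4 = -18
item=14: not odd, res = (-18)-14 = -32
item=8: not odd, res = (-32)-8 = -40
item=3: odd, res = (-40)*2+3 = -77
item=5: odd, res = (-77)*2+5 = -149
item=1: odd, res = (-149)*2+1 = -297
item=14: not odd, res = (-297)-14 = -311
item=8: not odd, res = (-311)-8 = -319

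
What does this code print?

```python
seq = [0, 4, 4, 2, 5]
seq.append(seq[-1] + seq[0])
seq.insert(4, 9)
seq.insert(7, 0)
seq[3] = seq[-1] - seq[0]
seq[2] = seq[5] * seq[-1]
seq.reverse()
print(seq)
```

[0, 5, 5, 9, 0, 0, 4, 0]

append seq[-1]+seq[0] = 5+0 = 5 → [0, 4, 4, 2, 5, 5]
insert 9 at 4 → [0, 4, 4, 2, 9, 5, 5]
insert 0 at 7 → [0, 4, 4, 2, 9, 5, 5, 0]
seq[3] = seq[-1]-seq[0] = 0-0 = 0 → [0, 4, 4, 0, 9, 5, 5, 0]
seq[2] = seq[5]*seq[-1] = 5*0 = 0 → [0, 4, 0, 0, 9, 5, 5, 0]
reverse → [0, 5, 5, 9, 0, 0, 4, 0]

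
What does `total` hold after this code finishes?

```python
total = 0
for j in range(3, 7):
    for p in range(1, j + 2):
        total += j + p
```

178

j=3,p=1: total = 0+4 = 4
j=3,p=2: total = 4+5 = 9
j=3,p=3: total = 9+6 = 15
j=3,p=4: total = 15+7 = 22
j=4,p=1: total = 22+5 = 27
j=4,p=2: total = 27+6 = 33
j=4,p=3: total = 33+7 = 40
j=4,p=4: total = 40+8 = 48
j=4,p=5: total = 48+9 = 57
j=5,p=1: total = 57+6 = 63
j=5,p=2: total = 63+7 = 70
j=5,p=3: total = 70+8 = 78
j=5,p=4: total = 78+9 = 87
j=5,p=5: total = 87+10 = 97
j=5,p=6: total = 97+11 = 108
j=6,p=1: total = 108+7 = 115
j=6,p=2: total = 115+8 = 123
j=6,p=3: total = 123+9 = 132
j=6,p=4: total = 132+10 = 142
j=6,p=5: total = 142+11 = 153
j=6,p=6: total = 153+12 = 165
j=6,p=7: total = 165+13 = 178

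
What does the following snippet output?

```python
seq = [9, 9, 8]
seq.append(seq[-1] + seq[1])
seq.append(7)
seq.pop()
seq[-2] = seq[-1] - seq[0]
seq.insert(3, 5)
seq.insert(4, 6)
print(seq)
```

[9, 9, 8, 5, 6, 17]

append seq[-1]+seq[1] = 8+9 = 17 → [9, 9, 8, 17]
append 7 → [9, 9, 8, 17, 7]
pop() removes 7 → [9, 9, 8, 17]
seq[-2] = seq[-1]-seq[0] = 17-9 = 8 → [9, 9, 8, 17]
insert 5 at 3 → [9, 9, 8, 5, 17]
insert 6 at 4 → [9, 9, 8, 5, 6, 17]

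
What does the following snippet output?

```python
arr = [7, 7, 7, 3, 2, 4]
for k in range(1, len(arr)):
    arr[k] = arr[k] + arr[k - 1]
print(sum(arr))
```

122

k=1: arr[1] = 7+7 = 14 → [7, 14, 7, 3, 2, 4]
k=2: arr[2] = 7+14 = 21 → [7, 14, 21, 3, 2, 4]
k=3: arr[3] = 3+21 = 24 → [7, 14, 21, 24, 2, 4]
k=4: arr[4] = 2+24 = 26 → [7, 14, 21, 24, 26, 4]
k=5: arr[5] = 4+26 = 30 → [7, 14, 21, 24, 26, 30]
sum = 122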